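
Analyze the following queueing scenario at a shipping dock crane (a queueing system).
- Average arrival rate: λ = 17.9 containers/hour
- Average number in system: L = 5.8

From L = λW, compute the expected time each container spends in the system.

Little's Law: L = λW, so W = L/λ
W = 5.8/17.9 = 0.3240 hours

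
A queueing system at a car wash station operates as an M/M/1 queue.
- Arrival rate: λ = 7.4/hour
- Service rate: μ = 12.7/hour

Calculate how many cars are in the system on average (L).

ρ = λ/μ = 7.4/12.7 = 0.5827
For M/M/1: L = λ/(μ-λ)
L = 7.4/(12.7-7.4) = 7.4/5.30
L = 1.3962 cars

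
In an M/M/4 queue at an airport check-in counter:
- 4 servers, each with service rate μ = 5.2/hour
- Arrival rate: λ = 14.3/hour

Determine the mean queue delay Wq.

Traffic intensity: ρ = λ/(cμ) = 14.3/(4×5.2) = 0.6875
Since ρ = 0.6875 < 1, system is stable.
Offered load a = λ/μ = cρ = 14.3/5.2 = 2.7500
P₀ = [ Σₙ₌₀^3 aⁿ/n! + a^4/(4!(1-ρ)) ]⁻¹
Σ = a^0/0! + a^1/1! + a^2/2! + a^3/3! = 1.00000 + 2.75000 + 3.78125 + 3.46615 = 10.9974
a^4/(4!(1-ρ)) = 57.1914/(24 × 0.3125) = 7.6255
P₀ = 1/(10.9974 + 7.6255) = 0.05370
Lq = P₀·a^4·ρ / (4!(1-ρ)²) = 0.05370 × 57.1914 × 0.6875 / (24 × 0.09766) = 0.9008
Wq = Lq/λ = 0.90083/14.3 = 0.06300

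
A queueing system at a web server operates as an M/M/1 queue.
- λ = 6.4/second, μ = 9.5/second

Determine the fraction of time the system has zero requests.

ρ = λ/μ = 6.4/9.5 = 0.6737
P(0) = 1 - ρ = 1 - 0.6737 = 0.3263
The server is idle 32.63% of the time.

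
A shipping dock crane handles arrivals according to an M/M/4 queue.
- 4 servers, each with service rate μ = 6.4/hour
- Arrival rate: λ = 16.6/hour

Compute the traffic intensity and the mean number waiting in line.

Traffic intensity: ρ = λ/(cμ) = 16.6/(4×6.4) = 0.6484
Since ρ = 0.6484 < 1, system is stable.
Offered load a = λ/μ = cρ = 16.6/6.4 = 2.5938
P₀ = [ Σₙ₌₀^3 aⁿ/n! + a^4/(4!(1-ρ)) ]⁻¹
Σ = a^0/0! + a^1/1! + a^2/2! + a^3/3! = 1.00000 + 2.59375 + 3.36377 + 2.90826 = 9.8658
a^4/(4!(1-ρ)) = 45.2598/(24 × 0.351562) = 5.3641
P₀ = 1/(9.8658 + 5.3641) = 0.06566
Lq = P₀·a^4·ρ / (4!(1-ρ)²) = 0.06566 × 45.2598 × 0.6484 / (24 × 0.1236) = 0.6496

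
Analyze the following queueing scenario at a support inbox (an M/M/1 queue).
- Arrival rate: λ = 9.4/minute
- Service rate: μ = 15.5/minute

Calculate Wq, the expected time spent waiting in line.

First, compute utilization: ρ = λ/μ = 9.4/15.5 = 0.6065
For M/M/1: Wq = λ/(μ(μ-λ))
Wq = 9.4/(15.5 × (15.5-9.4))
Wq = 9.4/(15.5 × 6.10)
Wq = 0.09942 minutes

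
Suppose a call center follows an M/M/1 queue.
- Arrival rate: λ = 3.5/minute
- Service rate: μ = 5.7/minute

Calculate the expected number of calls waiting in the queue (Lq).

ρ = λ/μ = 3.5/5.7 = 0.6140
For M/M/1: Lq = λ²/(μ(μ-λ))
Lq = 12.25/(5.7 × 2.20)
Lq = 0.9769 calls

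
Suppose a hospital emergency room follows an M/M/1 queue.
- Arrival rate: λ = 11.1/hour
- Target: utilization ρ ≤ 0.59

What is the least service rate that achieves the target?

ρ = λ/μ, so μ = λ/ρ
μ ≥ 11.1/0.59 = 18.8136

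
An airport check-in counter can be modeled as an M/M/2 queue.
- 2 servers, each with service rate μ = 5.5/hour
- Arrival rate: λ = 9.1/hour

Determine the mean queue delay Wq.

Traffic intensity: ρ = λ/(cμ) = 9.1/(2×5.5) = 0.8273
Since ρ = 0.8273 < 1, system is stable.
Offered load a = λ/μ = cρ = 9.1/5.5 = 1.6545
P₀ = [ Σₙ₌₀^1 aⁿ/n! + a^2/(2!(1-ρ)) ]⁻¹
Σ = a^0/0! + a^1/1! = 1.0000 + 1.6545 = 2.6545
a^2/(2!(1-ρ)) = 2.73752/(2 × 0.172727) = 7.9244
P₀ = 1/(2.6545 + 7.9244) = 0.09453
Lq = P₀·a^2·ρ / (2!(1-ρ)²) = 0.0945274 × 2.73752 × 0.827273 / (2 × 0.0298347) = 3.5877
Wq = Lq/λ = 3.58766/9.1 = 0.3942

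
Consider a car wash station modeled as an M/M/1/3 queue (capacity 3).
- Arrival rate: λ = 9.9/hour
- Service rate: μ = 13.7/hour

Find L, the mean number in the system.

ρ = λ/μ = 9.9/13.7 = 0.7226
P₀ = (1-ρ)/(1-ρ^(K+1)) = (1-0.7226)/(1-0.7226^4) = 0.2774/0.7274 = 0.3814
P_K = P₀×ρ^K = 0.3814 × 0.7226^3 = 0.3814 × 0.3773 = 0.1439
L = ρ[1 - (K+1)ρ^K + Kρ^(K+1)] / [(1-ρ)(1-ρ^(K+1))]
L = 0.7226 × (1 - 4×0.3773061 + 3×0.2726414) / ((1 - 0.7226) × (1 - 0.2726414)) = 1.1056 cars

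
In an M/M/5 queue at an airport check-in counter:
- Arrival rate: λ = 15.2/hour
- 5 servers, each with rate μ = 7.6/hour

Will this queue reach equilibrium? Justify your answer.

Stability requires ρ = λ/(cμ) < 1
ρ = 15.2/(5 × 7.6) = 15.2/38.00 = 0.4000
Since 0.4000 < 1, the system is STABLE.
The servers are busy 40.00% of the time.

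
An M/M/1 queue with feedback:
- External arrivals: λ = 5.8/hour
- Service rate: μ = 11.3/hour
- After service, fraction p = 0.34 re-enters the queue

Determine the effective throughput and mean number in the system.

Effective arrival rate: λ_eff = λ/(1-p) = 5.8/(1-0.34) = 5.8/0.66 = 8.7879
ρ = λ_eff/μ = 8.7879/11.3 = 0.77769
L = ρ/(1-ρ) = 0.77769/(1-0.77769) = 3.4982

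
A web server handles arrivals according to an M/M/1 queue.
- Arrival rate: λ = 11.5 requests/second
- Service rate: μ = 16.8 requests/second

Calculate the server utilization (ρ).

Server utilization: ρ = λ/μ
ρ = 11.5/16.8 = 0.6845
The server is busy 68.45% of the time.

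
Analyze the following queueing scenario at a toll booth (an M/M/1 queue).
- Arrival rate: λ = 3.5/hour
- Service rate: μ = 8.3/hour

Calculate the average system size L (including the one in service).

ρ = λ/μ = 3.5/8.3 = 0.4217
For M/M/1: L = λ/(μ-λ)
L = 3.5/(8.3-3.5) = 3.5/4.80
L = 0.7292 vehicles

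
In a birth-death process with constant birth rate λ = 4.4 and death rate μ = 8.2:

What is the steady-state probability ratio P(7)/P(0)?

For constant rates: P(n)/P(0) = (λ/μ)^n
P(7)/P(0) = (4.4/8.2)^7 = 0.5366^7 = 0.01281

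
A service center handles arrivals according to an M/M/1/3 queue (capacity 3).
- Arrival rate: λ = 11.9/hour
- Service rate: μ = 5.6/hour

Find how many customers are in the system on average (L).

ρ = λ/μ = 11.9/5.6 = 2.1250
P₀ = (1-ρ)/(1-ρ^(K+1)) = (1-2.1250)/(1-2.1250^4) = -1.1250/-19.3909 = 0.05802
P_K = P₀×ρ^K = 0.05802 × 2.1250^3 = 0.05802 × 9.5957 = 0.5567
L = ρ[1 - (K+1)ρ^K + Kρ^(K+1)] / [(1-ρ)(1-ρ^(K+1))]
L = 2.1250 × (1 - 4×9.5957 + 3×20.3909) / ((1 - 2.1250) × (1 - 20.3909)) = 2.3174 customers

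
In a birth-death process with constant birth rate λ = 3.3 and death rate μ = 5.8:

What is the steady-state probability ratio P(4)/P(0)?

For constant rates: P(n)/P(0) = (λ/μ)^n
P(4)/P(0) = (3.3/5.8)^4 = 0.5690^4 = 0.1048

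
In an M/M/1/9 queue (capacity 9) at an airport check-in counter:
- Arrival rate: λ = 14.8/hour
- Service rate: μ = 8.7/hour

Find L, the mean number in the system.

ρ = λ/μ = 14.8/8.7 = 1.70115
P₀ = (1-ρ)/(1-ρ^(K+1)) = (1-1.70115)/(1-1.70115^10) = -0.70115/-201.9673 = 0.003472
P_K = P₀×ρ^K = 0.0034716 × 1.70115^9 = 0.0034716 × 119.3118 = 0.4142
L = ρ[1 - (K+1)ρ^K + Kρ^(K+1)] / [(1-ρ)(1-ρ^(K+1))]
L = 1.70115 × (1 - 10×119.3118 + 9×202.9673) / ((1 - 1.70115) × (1 - 202.9673)) = 7.6233 passengers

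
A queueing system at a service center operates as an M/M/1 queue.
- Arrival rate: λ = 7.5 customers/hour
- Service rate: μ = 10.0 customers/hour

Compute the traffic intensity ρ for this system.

Server utilization: ρ = λ/μ
ρ = 7.5/10.0 = 0.7500
The server is busy 75.00% of the time.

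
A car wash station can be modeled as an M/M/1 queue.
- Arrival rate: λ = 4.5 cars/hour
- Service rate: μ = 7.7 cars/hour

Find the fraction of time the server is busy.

Server utilization: ρ = λ/μ
ρ = 4.5/7.7 = 0.5844
The server is busy 58.44% of the time.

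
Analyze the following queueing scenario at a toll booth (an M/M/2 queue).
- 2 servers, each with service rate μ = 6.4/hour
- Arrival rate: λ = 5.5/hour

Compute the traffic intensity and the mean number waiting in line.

Traffic intensity: ρ = λ/(cμ) = 5.5/(2×6.4) = 0.4297
Since ρ = 0.4297 < 1, system is stable.
Offered load a = λ/μ = cρ = 5.5/6.4 = 0.8594
P₀ = [ Σₙ₌₀^1 aⁿ/n! + a^2/(2!(1-ρ)) ]⁻¹
Σ = a^0/0! + a^1/1! = 1.0000 + 0.8594 = 1.8594
a^2/(2!(1-ρ)) = 0.7385/(2 × 0.5703) = 0.6475
P₀ = 1/(1.8594 + 0.6475) = 0.3989
Lq = P₀·a^2·ρ / (2!(1-ρ)²) = 0.3989 × 0.7385 × 0.4297 / (2 × 0.3253) = 0.1946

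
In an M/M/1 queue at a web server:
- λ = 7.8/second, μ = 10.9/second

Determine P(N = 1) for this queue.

ρ = λ/μ = 7.8/10.9 = 0.7156
P(n) = (1-ρ)ρⁿ
P(1) = (1-0.7156) × 0.7156^1
P(1) = 0.2844 × 0.7156
P(1) = 0.2035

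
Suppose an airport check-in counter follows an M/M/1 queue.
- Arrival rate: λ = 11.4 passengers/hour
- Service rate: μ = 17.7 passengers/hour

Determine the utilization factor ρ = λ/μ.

Server utilization: ρ = λ/μ
ρ = 11.4/17.7 = 0.6441
The server is busy 64.41% of the time.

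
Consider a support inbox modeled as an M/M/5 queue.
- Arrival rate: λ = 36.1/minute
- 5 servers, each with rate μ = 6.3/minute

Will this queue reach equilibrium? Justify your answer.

Stability requires ρ = λ/(cμ) < 1
ρ = 36.1/(5 × 6.3) = 36.1/31.50 = 1.1460
Since 1.1460 ≥ 1, the system is UNSTABLE.
Need c > λ/μ = 36.1/6.3 = 5.73.
Minimum servers needed: c = 6.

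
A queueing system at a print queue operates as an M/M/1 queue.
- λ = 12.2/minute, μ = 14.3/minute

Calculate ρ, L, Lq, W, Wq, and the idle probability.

Step 1: ρ = λ/μ = 12.2/14.3 = 0.8531
Step 2: L = λ/(μ-λ) = 12.2/2.10 = 5.8095
Step 3: Lq = λ²/(μ(μ-λ)) = 148.84/(14.3×2.10) = 4.9564
Step 4: W = 1/(μ-λ) = 1/2.10 = 0.47619
Step 5: Wq = λ/(μ(μ-λ)) = 12.2/(14.3×2.10) = 0.4063
Step 6: P(0) = 1-ρ = 0.1469
Verify: L = λW = 12.2×0.47619 = 5.8095 ✔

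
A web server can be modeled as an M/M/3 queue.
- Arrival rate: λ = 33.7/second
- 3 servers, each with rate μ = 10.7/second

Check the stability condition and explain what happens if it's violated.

Stability requires ρ = λ/(cμ) < 1
ρ = 33.7/(3 × 10.7) = 33.7/32.10 = 1.0498
Since 1.0498 ≥ 1, the system is UNSTABLE.
Need c > λ/μ = 33.7/10.7 = 3.15.
Minimum servers needed: c = 4.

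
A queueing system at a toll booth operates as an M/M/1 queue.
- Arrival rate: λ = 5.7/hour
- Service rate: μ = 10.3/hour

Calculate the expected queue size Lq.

ρ = λ/μ = 5.7/10.3 = 0.5534
For M/M/1: Lq = λ²/(μ(μ-λ))
Lq = 32.49/(10.3 × 4.60)
Lq = 0.6857 vehicles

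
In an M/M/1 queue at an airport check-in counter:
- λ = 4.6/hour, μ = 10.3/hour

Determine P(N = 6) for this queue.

ρ = λ/μ = 4.6/10.3 = 0.4466
P(n) = (1-ρ)ρⁿ
P(6) = (1-0.4466) × 0.4466^6
P(6) = 0.5534 × 0.007934
P(6) = 0.004391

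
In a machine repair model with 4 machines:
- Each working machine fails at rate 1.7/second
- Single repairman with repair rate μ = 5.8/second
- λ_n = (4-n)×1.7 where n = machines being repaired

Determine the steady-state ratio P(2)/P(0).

P(2)/P(0) = ∏_{i=0}^{2-1} λ_i/μ_{i+1}
= (4-0)×1.7/5.8 × (4-1)×1.7/5.8
= 1.0309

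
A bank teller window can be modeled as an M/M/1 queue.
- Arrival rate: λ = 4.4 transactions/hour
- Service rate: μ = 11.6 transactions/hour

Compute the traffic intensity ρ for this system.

Server utilization: ρ = λ/μ
ρ = 4.4/11.6 = 0.3793
The server is busy 37.93% of the time.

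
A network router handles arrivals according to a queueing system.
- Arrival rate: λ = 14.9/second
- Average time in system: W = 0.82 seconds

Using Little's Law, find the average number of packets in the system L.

Little's Law: L = λW
L = 14.9 × 0.82 = 12.2180 packets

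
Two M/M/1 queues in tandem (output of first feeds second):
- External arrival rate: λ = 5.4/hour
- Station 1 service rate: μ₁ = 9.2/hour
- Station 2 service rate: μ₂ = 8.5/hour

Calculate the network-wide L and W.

By Jackson's theorem, each station behaves as independent M/M/1.
Station 1: ρ₁ = 5.4/9.2 = 0.5870, L₁ = ρ₁/(1-ρ₁) = λ/(μ₁-λ) = 5.4/3.80 = 1.4211
Station 2: ρ₂ = 5.4/8.5 = 0.6353, L₂ = ρ₂/(1-ρ₂) = λ/(μ₂-λ) = 5.4/3.10 = 1.7419
Total: L = L₁ + L₂ = 1.4211 + 1.7419 = 3.1630
W = L/λ = 3.1630/5.4 = 0.5857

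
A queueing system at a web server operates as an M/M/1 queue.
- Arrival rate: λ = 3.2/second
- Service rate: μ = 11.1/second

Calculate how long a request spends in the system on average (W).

First, compute utilization: ρ = λ/μ = 3.2/11.1 = 0.2883
For M/M/1: W = 1/(μ-λ)
W = 1/(11.1-3.2) = 1/7.90
W = 0.1266 seconds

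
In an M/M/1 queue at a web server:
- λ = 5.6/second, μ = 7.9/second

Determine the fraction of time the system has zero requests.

ρ = λ/μ = 5.6/7.9 = 0.7089
P(0) = 1 - ρ = 1 - 0.7089 = 0.2911
The server is idle 29.11% of the time.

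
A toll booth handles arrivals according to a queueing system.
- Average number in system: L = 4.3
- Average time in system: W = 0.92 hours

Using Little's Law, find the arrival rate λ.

Little's Law: L = λW, so λ = L/W
λ = 4.3/0.92 = 4.6739 vehicles/hour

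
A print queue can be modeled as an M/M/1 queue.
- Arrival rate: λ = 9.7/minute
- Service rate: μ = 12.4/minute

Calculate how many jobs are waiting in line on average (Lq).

ρ = λ/μ = 9.7/12.4 = 0.7823
For M/M/1: Lq = λ²/(μ(μ-λ))
Lq = 94.09/(12.4 × 2.70)
Lq = 2.8103 jobs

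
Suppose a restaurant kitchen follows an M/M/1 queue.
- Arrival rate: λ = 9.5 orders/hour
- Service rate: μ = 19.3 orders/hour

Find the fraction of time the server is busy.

Server utilization: ρ = λ/μ
ρ = 9.5/19.3 = 0.4922
The server is busy 49.22% of the time.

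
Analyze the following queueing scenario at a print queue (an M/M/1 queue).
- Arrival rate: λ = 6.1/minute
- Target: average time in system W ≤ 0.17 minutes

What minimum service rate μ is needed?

For M/M/1: W = 1/(μ-λ)
Need W ≤ 0.17, so 1/(μ-λ) ≤ 0.17
μ - λ ≥ 1/0.17 = 5.8824
μ ≥ 6.1 + 5.8824 = 11.9824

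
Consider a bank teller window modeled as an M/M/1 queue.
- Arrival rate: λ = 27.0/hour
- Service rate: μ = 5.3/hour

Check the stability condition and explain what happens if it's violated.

Stability requires ρ = λ/(cμ) < 1
ρ = 27.0/(1 × 5.3) = 27.0/5.30 = 5.0943
Since 5.0943 ≥ 1, the system is UNSTABLE.
Queue grows without bound. Need μ > λ = 27.0.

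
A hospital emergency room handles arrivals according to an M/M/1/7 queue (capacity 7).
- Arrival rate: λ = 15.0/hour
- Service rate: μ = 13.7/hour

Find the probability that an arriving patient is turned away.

ρ = λ/μ = 15.0/13.7 = 1.0949
P₀ = (1-ρ)/(1-ρ^(K+1)) = (1-1.0949)/(1-1.0949^8) = -0.0949000/-1.06536 = 0.08908
P_K = P₀×ρ^K = 0.08908 × 1.0949^7 = 0.08908 × 1.8863 = 0.1680
Blocking probability = 16.80%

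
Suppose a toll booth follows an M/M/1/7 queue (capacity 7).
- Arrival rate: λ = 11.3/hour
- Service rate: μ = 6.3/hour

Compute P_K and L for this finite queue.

ρ = λ/μ = 11.3/6.3 = 1.79365
P₀ = (1-ρ)/(1-ρ^(K+1)) = (1-1.79365)/(1-1.79365^8) = -0.7936/-106.1277 = 0.007478
P_K = P₀×ρ^K = 0.007478 × 1.79365^7 = 0.007478 × 59.7261 = 0.4466
Blocking probability P_7 = 0.4466 (44.66%)
L = ρ[1 - (K+1)ρ^K + Kρ^(K+1)] / [(1-ρ)(1-ρ^(K+1))]
L = 1.79365 × (1 - 8×59.7261 + 7×107.1277) / ((1 - 1.79365) × (1 - 107.1277)) = 5.8154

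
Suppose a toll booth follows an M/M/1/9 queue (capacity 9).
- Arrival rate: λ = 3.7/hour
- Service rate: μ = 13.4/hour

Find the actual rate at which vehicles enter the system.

ρ = λ/μ = 3.7/13.4 = 0.27612
P₀ = (1-ρ)/(1-ρ^(K+1)) = (1-0.27612)/(1-0.27612^10) = 0.7239/1.0000 = 0.7239
P_K = P₀×ρ^K = 0.7239 × 0.27612^9 = 0.7239 × 0.000009330 = 0.000006754
λ_eff = λ(1-P_K) = 3.7 × (1 - 0.000006754) = 3.7 × 1.0000 = 3.7000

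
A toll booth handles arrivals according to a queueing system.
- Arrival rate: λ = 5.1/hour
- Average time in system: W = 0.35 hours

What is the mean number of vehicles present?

Little's Law: L = λW
L = 5.1 × 0.35 = 1.7850 vehicles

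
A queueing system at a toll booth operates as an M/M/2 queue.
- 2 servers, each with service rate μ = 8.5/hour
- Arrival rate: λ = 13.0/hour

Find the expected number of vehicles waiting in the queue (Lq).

Traffic intensity: ρ = λ/(cμ) = 13.0/(2×8.5) = 0.7647
Since ρ = 0.7647 < 1, system is stable.
Offered load a = λ/μ = cρ = 13.0/8.5 = 1.5294
P₀ = [ Σₙ₌₀^1 aⁿ/n! + a^2/(2!(1-ρ)) ]⁻¹
Σ = a^0/0! + a^1/1! = 1.0000 + 1.5294 = 2.5294
a^2/(2!(1-ρ)) = 2.33910/(2 × 0.235294) = 4.9706
P₀ = 1/(2.5294 + 4.9706) = 0.1333
Lq = P₀·a^2·ρ / (2!(1-ρ)²) = 0.13333 × 2.3391 × 0.76471 / (2 × 0.055363) = 2.1539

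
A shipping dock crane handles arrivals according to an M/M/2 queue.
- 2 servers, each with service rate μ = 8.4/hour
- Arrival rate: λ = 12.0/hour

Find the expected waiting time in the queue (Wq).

Traffic intensity: ρ = λ/(cμ) = 12.0/(2×8.4) = 0.7143
Since ρ = 0.7143 < 1, system is stable.
Offered load a = λ/μ = cρ = 12.0/8.4 = 1.4286
P₀ = [ Σₙ₌₀^1 aⁿ/n! + a^2/(2!(1-ρ)) ]⁻¹
Σ = a^0/0! + a^1/1! = 1.0000 + 1.4286 = 2.4286
a^2/(2!(1-ρ)) = 2.04082/(2 × 0.285714) = 3.5714
P₀ = 1/(2.4286 + 3.5714) = 0.1667
Lq = P₀·a^2·ρ / (2!(1-ρ)²) = 0.16667 × 2.0408 × 0.71429 / (2 × 0.081633) = 1.4881
Wq = Lq/λ = 1.4881/12.0 = 0.1240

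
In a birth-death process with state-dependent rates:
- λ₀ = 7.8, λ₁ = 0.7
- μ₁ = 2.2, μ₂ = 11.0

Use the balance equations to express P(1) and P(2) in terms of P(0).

Balance equations:
State 0: λ₀P₀ = μ₁P₁ → P₁ = (λ₀/μ₁)P₀ = (7.8/2.2)P₀ = 3.5455P₀
State 1: P₂ = (λ₀λ₁)/(μ₁μ₂)P₀ = (7.8×0.7)/(2.2×11.0)P₀ = 0.2256P₀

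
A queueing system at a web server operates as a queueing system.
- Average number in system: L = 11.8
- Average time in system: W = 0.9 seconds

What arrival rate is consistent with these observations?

Little's Law: L = λW, so λ = L/W
λ = 11.8/0.9 = 13.1111 requests/second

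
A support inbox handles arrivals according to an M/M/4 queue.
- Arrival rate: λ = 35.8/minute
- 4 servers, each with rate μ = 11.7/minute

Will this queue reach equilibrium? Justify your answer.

Stability requires ρ = λ/(cμ) < 1
ρ = 35.8/(4 × 11.7) = 35.8/46.80 = 0.7650
Since 0.7650 < 1, the system is STABLE.
The servers are busy 76.50% of the time.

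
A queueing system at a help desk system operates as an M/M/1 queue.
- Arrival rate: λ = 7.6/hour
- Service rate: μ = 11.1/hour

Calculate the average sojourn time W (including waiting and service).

First, compute utilization: ρ = λ/μ = 7.6/11.1 = 0.6847
For M/M/1: W = 1/(μ-λ)
W = 1/(11.1-7.6) = 1/3.50
W = 0.2857 hours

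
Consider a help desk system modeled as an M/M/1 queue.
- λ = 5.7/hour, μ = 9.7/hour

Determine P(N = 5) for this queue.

ρ = λ/μ = 5.7/9.7 = 0.5876
P(n) = (1-ρ)ρⁿ
P(5) = (1-0.5876) × 0.5876^5
P(5) = 0.4124 × 0.07005
P(5) = 0.02889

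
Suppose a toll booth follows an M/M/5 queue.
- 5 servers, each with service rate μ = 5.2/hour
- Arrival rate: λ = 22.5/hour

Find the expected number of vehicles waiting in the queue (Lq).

Traffic intensity: ρ = λ/(cμ) = 22.5/(5×5.2) = 0.8654
Since ρ = 0.8654 < 1, system is stable.
Offered load a = λ/μ = cρ = 22.5/5.2 = 4.3269
P₀ = [ Σₙ₌₀^4 aⁿ/n! + a^5/(5!(1-ρ)) ]⁻¹
Σ = a^0/0! + a^1/1! + a^2/2! + a^3/3! + a^4/4! = 1.00000 + 4.32692 + 9.36113 + 13.5016 + 14.6051 = 42.7948
a^5/(5!(1-ρ)) = 1516.6867/(120 × 0.1346154) = 93.8901
P₀ = 1/(42.7948 + 93.8901) = 0.007316
Lq = P₀·a^5·ρ / (5!(1-ρ)²) = 0.00731609 × 1516.6867 × 0.865385 / (120 × 0.0181213) = 4.4158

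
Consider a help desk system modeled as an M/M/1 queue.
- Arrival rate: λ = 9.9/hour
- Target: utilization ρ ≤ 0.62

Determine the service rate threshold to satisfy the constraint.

ρ = λ/μ, so μ = λ/ρ
μ ≥ 9.9/0.62 = 15.9677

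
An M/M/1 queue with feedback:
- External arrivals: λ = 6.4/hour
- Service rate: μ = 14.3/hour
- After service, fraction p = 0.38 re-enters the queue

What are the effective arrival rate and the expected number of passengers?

Effective arrival rate: λ_eff = λ/(1-p) = 6.4/(1-0.38) = 6.4/0.62 = 10.3226
ρ = λ_eff/μ = 10.3226/14.3 = 0.72186
L = ρ/(1-ρ) = 0.72186/(1-0.72186) = 2.5953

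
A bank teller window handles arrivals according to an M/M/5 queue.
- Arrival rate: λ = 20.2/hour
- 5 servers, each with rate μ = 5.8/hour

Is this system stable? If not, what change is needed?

Stability requires ρ = λ/(cμ) < 1
ρ = 20.2/(5 × 5.8) = 20.2/29.00 = 0.6966
Since 0.6966 < 1, the system is STABLE.
The servers are busy 69.66% of the time.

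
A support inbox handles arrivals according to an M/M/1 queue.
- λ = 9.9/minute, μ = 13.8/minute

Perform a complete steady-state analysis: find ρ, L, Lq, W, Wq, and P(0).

Step 1: ρ = λ/μ = 9.9/13.8 = 0.7174
Step 2: L = λ/(μ-λ) = 9.9/3.90 = 2.5385
Step 3: Lq = λ²/(μ(μ-λ)) = 98.01/(13.8×3.90) = 1.8211
Step 4: W = 1/(μ-λ) = 1/3.90 = 0.25641
Step 5: Wq = λ/(μ(μ-λ)) = 9.9/(13.8×3.90) = 0.1839
Step 6: P(0) = 1-ρ = 0.2826
Verify: L = λW = 9.9×0.25641 = 2.5385 ✔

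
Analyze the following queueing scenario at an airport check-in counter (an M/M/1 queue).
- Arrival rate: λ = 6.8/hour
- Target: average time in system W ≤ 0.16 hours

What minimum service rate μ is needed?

For M/M/1: W = 1/(μ-λ)
Need W ≤ 0.16, so 1/(μ-λ) ≤ 0.16
μ - λ ≥ 1/0.16 = 6.2500
μ ≥ 6.8 + 6.2500 = 13.0500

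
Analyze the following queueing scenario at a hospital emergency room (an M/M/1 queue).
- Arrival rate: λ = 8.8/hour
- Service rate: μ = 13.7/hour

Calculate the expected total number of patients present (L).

ρ = λ/μ = 8.8/13.7 = 0.6423
For M/M/1: L = λ/(μ-λ)
L = 8.8/(13.7-8.8) = 8.8/4.90
L = 1.7959 patients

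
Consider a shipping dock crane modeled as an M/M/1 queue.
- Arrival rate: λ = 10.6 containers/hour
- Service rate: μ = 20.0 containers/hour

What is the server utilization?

Server utilization: ρ = λ/μ
ρ = 10.6/20.0 = 0.5300
The server is busy 53.00% of the time.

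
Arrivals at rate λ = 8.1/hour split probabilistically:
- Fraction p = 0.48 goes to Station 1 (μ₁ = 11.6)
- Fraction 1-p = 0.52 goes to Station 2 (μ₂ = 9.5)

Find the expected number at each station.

Effective rates: λ₁ = 8.1×0.48 = 3.888, λ₂ = 8.1×0.52 = 4.212
Station 1: ρ₁ = 3.888/11.6 = 0.33517, L₁ = ρ₁/(1-ρ₁) = 0.33517/(1-0.33517) = 0.5041
Station 2: ρ₂ = 4.212/9.5 = 0.44337, L₂ = ρ₂/(1-ρ₂) = 0.44337/(1-0.44337) = 0.7965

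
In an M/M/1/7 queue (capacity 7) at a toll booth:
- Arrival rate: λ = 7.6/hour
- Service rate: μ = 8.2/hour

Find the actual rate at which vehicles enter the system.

ρ = λ/μ = 7.6/8.2 = 0.926829
P₀ = (1-ρ)/(1-ρ^(K+1)) = (1-0.926829)/(1-0.926829^8) = 0.07317/0.4555 = 0.1606
P_K = P₀×ρ^K = 0.16064 × 0.926829^7 = 0.16064 × 0.58749 = 0.09437
λ_eff = λ(1-P_K) = 7.6 × (1 - 0.09437) = 7.6 × 0.90563 = 6.8828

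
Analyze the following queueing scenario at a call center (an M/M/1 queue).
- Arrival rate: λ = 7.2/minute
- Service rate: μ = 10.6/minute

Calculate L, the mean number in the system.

ρ = λ/μ = 7.2/10.6 = 0.6792
For M/M/1: L = λ/(μ-λ)
L = 7.2/(10.6-7.2) = 7.2/3.40
L = 2.1176 calls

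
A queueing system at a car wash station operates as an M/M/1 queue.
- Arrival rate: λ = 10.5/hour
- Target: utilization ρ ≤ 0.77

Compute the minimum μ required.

ρ = λ/μ, so μ = λ/ρ
μ ≥ 10.5/0.77 = 13.6364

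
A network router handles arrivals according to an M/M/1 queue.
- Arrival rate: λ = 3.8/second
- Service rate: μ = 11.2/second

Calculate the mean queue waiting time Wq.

First, compute utilization: ρ = λ/μ = 3.8/11.2 = 0.3393
For M/M/1: Wq = λ/(μ(μ-λ))
Wq = 3.8/(11.2 × (11.2-3.8))
Wq = 3.8/(11.2 × 7.40)
Wq = 0.04585 seconds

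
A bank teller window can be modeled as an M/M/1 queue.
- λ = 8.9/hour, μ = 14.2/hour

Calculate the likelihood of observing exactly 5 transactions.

ρ = λ/μ = 8.9/14.2 = 0.62676
P(n) = (1-ρ)ρⁿ
P(5) = (1-0.62676) × 0.62676^5
P(5) = 0.3732 × 0.09672
P(5) = 0.03610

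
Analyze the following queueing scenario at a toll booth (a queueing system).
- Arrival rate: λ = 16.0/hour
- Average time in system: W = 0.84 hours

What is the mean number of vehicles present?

Little's Law: L = λW
L = 16.0 × 0.84 = 13.4400 vehicles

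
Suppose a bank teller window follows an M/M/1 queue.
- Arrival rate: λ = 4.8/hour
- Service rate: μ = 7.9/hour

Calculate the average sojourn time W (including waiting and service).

First, compute utilization: ρ = λ/μ = 4.8/7.9 = 0.6076
For M/M/1: W = 1/(μ-λ)
W = 1/(7.9-4.8) = 1/3.10
W = 0.3226 hours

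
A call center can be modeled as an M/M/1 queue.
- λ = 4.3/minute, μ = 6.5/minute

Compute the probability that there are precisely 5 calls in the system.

ρ = λ/μ = 4.3/6.5 = 0.6615
P(n) = (1-ρ)ρⁿ
P(5) = (1-0.6615) × 0.6615^5
P(5) = 0.338500 × 0.126663
P(5) = 0.04288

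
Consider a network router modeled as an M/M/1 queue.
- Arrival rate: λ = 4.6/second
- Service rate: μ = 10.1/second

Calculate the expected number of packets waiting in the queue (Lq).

ρ = λ/μ = 4.6/10.1 = 0.4554
For M/M/1: Lq = λ²/(μ(μ-λ))
Lq = 21.16/(10.1 × 5.50)
Lq = 0.3809 packets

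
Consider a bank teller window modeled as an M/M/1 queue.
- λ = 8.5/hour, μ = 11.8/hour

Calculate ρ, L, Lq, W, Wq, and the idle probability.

Step 1: ρ = λ/μ = 8.5/11.8 = 0.7203
Step 2: L = λ/(μ-λ) = 8.5/3.30 = 2.5758
Step 3: Lq = λ²/(μ(μ-λ)) = 72.25/(11.8×3.30) = 1.8554
Step 4: W = 1/(μ-λ) = 1/3.30 = 0.30303
Step 5: Wq = λ/(μ(μ-λ)) = 8.5/(11.8×3.30) = 0.2183
Step 6: P(0) = 1-ρ = 0.2797
Verify: L = λW = 8.5×0.30303 = 2.5758 ✔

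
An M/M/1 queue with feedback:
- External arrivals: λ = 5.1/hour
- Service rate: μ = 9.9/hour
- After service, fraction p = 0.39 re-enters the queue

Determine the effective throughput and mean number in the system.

Effective arrival rate: λ_eff = λ/(1-p) = 5.1/(1-0.39) = 5.1/0.61 = 8.36066
ρ = λ_eff/μ = 8.36066/9.9 = 0.84451
L = ρ/(1-ρ) = 0.84451/(1-0.84451) = 5.4313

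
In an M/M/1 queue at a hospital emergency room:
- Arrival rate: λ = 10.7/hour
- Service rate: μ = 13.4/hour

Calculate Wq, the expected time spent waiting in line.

First, compute utilization: ρ = λ/μ = 10.7/13.4 = 0.7985
For M/M/1: Wq = λ/(μ(μ-λ))
Wq = 10.7/(13.4 × (13.4-10.7))
Wq = 10.7/(13.4 × 2.70)
Wq = 0.2957 hours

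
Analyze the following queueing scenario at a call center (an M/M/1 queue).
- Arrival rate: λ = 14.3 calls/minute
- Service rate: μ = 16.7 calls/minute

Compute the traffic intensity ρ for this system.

Server utilization: ρ = λ/μ
ρ = 14.3/16.7 = 0.8563
The server is busy 85.63% of the time.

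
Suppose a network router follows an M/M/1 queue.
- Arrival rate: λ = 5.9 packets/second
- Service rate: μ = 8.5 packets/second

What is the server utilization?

Server utilization: ρ = λ/μ
ρ = 5.9/8.5 = 0.6941
The server is busy 69.41% of the time.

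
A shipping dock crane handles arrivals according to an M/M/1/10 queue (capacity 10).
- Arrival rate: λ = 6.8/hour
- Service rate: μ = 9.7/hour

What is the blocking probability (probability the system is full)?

ρ = λ/μ = 6.8/9.7 = 0.70103
P₀ = (1-ρ)/(1-ρ^(K+1)) = (1-0.70103)/(1-0.70103^11) = 0.2990/0.9799 = 0.3051
P_K = P₀×ρ^K = 0.30510 × 0.70103^10 = 0.30510 × 0.028666 = 0.008746
Blocking probability = 0.87%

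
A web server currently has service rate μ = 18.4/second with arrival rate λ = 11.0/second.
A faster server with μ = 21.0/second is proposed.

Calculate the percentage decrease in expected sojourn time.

System 1: ρ₁ = 11.0/18.4 = 0.5978, W₁ = 1/(18.4-11.0) = 0.13514
System 2: ρ₂ = 11.0/21.0 = 0.5238, W₂ = 1/(21.0-11.0) = 0.10000
Improvement: (W₁-W₂)/W₁ = (0.13514-0.10000)/0.13514 = 26.00%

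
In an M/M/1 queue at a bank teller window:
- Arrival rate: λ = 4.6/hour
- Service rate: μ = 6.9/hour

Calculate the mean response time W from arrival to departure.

First, compute utilization: ρ = λ/μ = 4.6/6.9 = 0.6667
For M/M/1: W = 1/(μ-λ)
W = 1/(6.9-4.6) = 1/2.30
W = 0.4348 hours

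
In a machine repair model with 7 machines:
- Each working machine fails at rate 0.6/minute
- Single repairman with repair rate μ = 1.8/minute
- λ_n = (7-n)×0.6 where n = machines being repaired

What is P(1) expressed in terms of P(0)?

P(1)/P(0) = ∏_{i=0}^{1-1} λ_i/μ_{i+1}
= (7-0)×0.6/1.8
= 2.3333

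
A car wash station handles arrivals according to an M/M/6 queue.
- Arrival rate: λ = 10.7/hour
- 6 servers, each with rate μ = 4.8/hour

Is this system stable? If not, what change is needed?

Stability requires ρ = λ/(cμ) < 1
ρ = 10.7/(6 × 4.8) = 10.7/28.80 = 0.3715
Since 0.3715 < 1, the system is STABLE.
The servers are busy 37.15% of the time.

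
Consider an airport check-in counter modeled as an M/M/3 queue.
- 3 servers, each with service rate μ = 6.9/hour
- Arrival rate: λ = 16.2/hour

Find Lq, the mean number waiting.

Traffic intensity: ρ = λ/(cμ) = 16.2/(3×6.9) = 0.7826
Since ρ = 0.7826 < 1, system is stable.
Offered load a = λ/μ = cρ = 16.2/6.9 = 2.3478
P₀ = [ Σₙ₌₀^2 aⁿ/n! + a^3/(3!(1-ρ)) ]⁻¹
Σ = a^0/0! + a^1/1! + a^2/2! = 1.00000 + 2.34783 + 2.75614 = 6.1040
a^3/(3!(1-ρ)) = 12.9419/(6 × 0.217391) = 9.9221
P₀ = 1/(6.1040 + 9.9221) = 0.06240
Lq = P₀·a^3·ρ / (3!(1-ρ)²) = 0.06240 × 12.9419 × 0.7826 / (6 × 0.04726) = 2.2288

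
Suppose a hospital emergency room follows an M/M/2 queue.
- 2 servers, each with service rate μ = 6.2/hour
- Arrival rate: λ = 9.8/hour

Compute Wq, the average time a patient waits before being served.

Traffic intensity: ρ = λ/(cμ) = 9.8/(2×6.2) = 0.7903
Since ρ = 0.7903 < 1, system is stable.
Offered load a = λ/μ = cρ = 9.8/6.2 = 1.5806
P₀ = [ Σₙ₌₀^1 aⁿ/n! + a^2/(2!(1-ρ)) ]⁻¹
Σ = a^0/0! + a^1/1! = 1.0000 + 1.5806 = 2.5806
a^2/(2!(1-ρ)) = 2.49844/(2 × 0.209677) = 5.9578
P₀ = 1/(2.5806 + 5.9578) = 0.1171
Lq = P₀·a^2·ρ / (2!(1-ρ)²) = 0.11712 × 2.4984 × 0.79032 / (2 × 0.043965) = 2.6300
Wq = Lq/λ = 2.6300/9.8 = 0.2684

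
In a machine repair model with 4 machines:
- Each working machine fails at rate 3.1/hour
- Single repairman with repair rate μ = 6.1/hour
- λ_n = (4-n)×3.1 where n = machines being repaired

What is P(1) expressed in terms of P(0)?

P(1)/P(0) = ∏_{i=0}^{1-1} λ_i/μ_{i+1}
= (4-0)×3.1/6.1
= 2.0328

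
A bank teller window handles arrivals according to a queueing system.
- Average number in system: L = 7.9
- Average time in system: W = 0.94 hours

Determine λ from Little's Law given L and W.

Little's Law: L = λW, so λ = L/W
λ = 7.9/0.94 = 8.4043 transactions/hour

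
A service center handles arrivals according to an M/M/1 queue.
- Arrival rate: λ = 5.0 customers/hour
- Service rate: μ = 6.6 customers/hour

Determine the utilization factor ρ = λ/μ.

Server utilization: ρ = λ/μ
ρ = 5.0/6.6 = 0.7576
The server is busy 75.76% of the time.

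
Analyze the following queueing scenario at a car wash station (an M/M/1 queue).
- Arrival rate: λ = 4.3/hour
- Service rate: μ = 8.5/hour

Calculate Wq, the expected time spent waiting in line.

First, compute utilization: ρ = λ/μ = 4.3/8.5 = 0.5059
For M/M/1: Wq = λ/(μ(μ-λ))
Wq = 4.3/(8.5 × (8.5-4.3))
Wq = 4.3/(8.5 × 4.20)
Wq = 0.1204 hours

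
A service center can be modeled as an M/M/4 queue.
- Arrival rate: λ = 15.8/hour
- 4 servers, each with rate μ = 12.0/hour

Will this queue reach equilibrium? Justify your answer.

Stability requires ρ = λ/(cμ) < 1
ρ = 15.8/(4 × 12.0) = 15.8/48.00 = 0.3292
Since 0.3292 < 1, the system is STABLE.
The servers are busy 32.92% of the time.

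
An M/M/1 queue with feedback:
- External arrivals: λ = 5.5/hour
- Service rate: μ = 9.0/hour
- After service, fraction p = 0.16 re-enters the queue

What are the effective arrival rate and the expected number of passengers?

Effective arrival rate: λ_eff = λ/(1-p) = 5.5/(1-0.16) = 5.5/0.84 = 6.5476
ρ = λ_eff/μ = 6.5476/9.0 = 0.72751
L = ρ/(1-ρ) = 0.72751/(1-0.72751) = 2.6699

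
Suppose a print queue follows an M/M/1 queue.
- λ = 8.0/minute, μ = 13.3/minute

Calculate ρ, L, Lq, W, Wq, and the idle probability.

Step 1: ρ = λ/μ = 8.0/13.3 = 0.6015
Step 2: L = λ/(μ-λ) = 8.0/5.30 = 1.5094
Step 3: Lq = λ²/(μ(μ-λ)) = 64.00/(13.3×5.30) = 0.9079
Step 4: W = 1/(μ-λ) = 1/5.30 = 0.18868
Step 5: Wq = λ/(μ(μ-λ)) = 8.0/(13.3×5.30) = 0.1135
Step 6: P(0) = 1-ρ = 0.3985
Verify: L = λW = 8.0×0.18868 = 1.5094 ✔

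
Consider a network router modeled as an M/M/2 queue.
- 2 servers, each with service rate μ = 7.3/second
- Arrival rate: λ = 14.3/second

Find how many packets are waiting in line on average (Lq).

Traffic intensity: ρ = λ/(cμ) = 14.3/(2×7.3) = 0.9795
Since ρ = 0.9795 < 1, system is stable.
Offered load a = λ/μ = cρ = 14.3/7.3 = 1.9589
P₀ = [ Σₙ₌₀^1 aⁿ/n! + a^2/(2!(1-ρ)) ]⁻¹
Σ = a^0/0! + a^1/1! = 1.0000 + 1.9589 = 2.9589
a^2/(2!(1-ρ)) = 3.837305/(2 × 0.02054795) = 93.3744
P₀ = 1/(2.9589 + 93.3744) = 0.01038
Lq = P₀·a^2·ρ / (2!(1-ρ)²) = 0.01038062 × 3.837305 × 0.9794521 / (2 × 0.0004222181) = 46.2026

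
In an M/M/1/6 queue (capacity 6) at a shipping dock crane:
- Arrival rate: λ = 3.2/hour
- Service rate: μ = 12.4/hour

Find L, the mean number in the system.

ρ = λ/μ = 3.2/12.4 = 0.258065
P₀ = (1-ρ)/(1-ρ^(K+1)) = (1-0.258065)/(1-0.258065^7) = 0.7419/0.9999 = 0.7420
P_K = P₀×ρ^K = 0.7420 × 0.258065^6 = 0.7420 × 0.0002954 = 0.0002192
L = ρ[1 - (K+1)ρ^K + Kρ^(K+1)] / [(1-ρ)(1-ρ^(K+1))]
L = 0.258065 × (1 - 7×0.0002954 + 6×0.00007623) / ((1 - 0.258065) × (1 - 0.00007623)) = 0.3473 containers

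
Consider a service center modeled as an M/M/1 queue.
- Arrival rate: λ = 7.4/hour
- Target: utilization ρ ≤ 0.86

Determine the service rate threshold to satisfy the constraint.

ρ = λ/μ, so μ = λ/ρ
μ ≥ 7.4/0.86 = 8.6047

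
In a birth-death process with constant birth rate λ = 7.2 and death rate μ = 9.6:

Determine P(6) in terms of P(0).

For constant rates: P(n)/P(0) = (λ/μ)^n
P(6)/P(0) = (7.2/9.6)^6 = 0.7500^6 = 0.1780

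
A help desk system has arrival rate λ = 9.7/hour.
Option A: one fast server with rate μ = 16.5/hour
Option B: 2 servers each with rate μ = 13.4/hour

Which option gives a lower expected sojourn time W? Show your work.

Option A: single server μ = 16.5 (M/M/1)
  ρ_A = 9.7/16.5 = 0.5879
  W_A = 1/(μ-λ) = 1/(16.5-9.7) = 1/6.80 = 0.1471

Option B: 2 servers μ = 13.4 (M/M/2)
  ρ_B = λ/(cμ) = 9.7/(2×13.4) = 0.3619
  Offered load a = λ/μ = cρ = 9.7/13.4 = 0.7239
  P₀ = [ Σₙ₌₀^1 aⁿ/n! + a^2/(2!(1-ρ)) ]⁻¹
  Σ = a^0/0! + a^1/1! = 1.0000 + 0.7239 = 1.7239
  a^2/(2!(1-ρ)) = 0.5240/(2 × 0.6381) = 0.4106
  P₀ = 1/(1.7239 + 0.4106) = 0.4685
  Lq = P₀·a^2·ρ / (2!(1-ρ)²) = 0.4685 × 0.5240 × 0.3619 / (2 × 0.4071) = 0.1091
  Wq_B = Lq/λ = 0.1091/9.7 = 0.01125
  W_B = Wq_B + 1/μ = 0.01125 + 0.07463 = 0.08588

Since W_B = 0.08588 < W_A = 0.1471, Option B (multiple servers) has the shorter time in system.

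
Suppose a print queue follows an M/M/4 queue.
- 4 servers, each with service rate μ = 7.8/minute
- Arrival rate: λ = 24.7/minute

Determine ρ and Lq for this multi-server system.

Traffic intensity: ρ = λ/(cμ) = 24.7/(4×7.8) = 0.7917
Since ρ = 0.7917 < 1, system is stable.
Offered load a = λ/μ = cρ = 24.7/7.8 = 3.1667
P₀ = [ Σₙ₌₀^3 aⁿ/n! + a^4/(4!(1-ρ)) ]⁻¹
Σ = a^0/0! + a^1/1! + a^2/2! + a^3/3! = 1.0000 + 3.1667 + 5.0139 + 5.2924 = 14.4730
a^4/(4!(1-ρ)) = 100.5563/(24 × 0.208333) = 20.1113
P₀ = 1/(14.4730 + 20.1113) = 0.02891
Lq = P₀·a^4·ρ / (4!(1-ρ)²) = 0.028915 × 100.5563 × 0.79167 / (24 × 0.043403) = 2.2098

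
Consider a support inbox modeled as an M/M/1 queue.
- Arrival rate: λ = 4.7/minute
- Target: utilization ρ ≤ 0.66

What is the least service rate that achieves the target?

ρ = λ/μ, so μ = λ/ρ
μ ≥ 4.7/0.66 = 7.1212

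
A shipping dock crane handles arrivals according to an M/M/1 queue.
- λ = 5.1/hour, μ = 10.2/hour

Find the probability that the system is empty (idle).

ρ = λ/μ = 5.1/10.2 = 0.5000
P(0) = 1 - ρ = 1 - 0.5000 = 0.5000
The server is idle 50.00% of the time.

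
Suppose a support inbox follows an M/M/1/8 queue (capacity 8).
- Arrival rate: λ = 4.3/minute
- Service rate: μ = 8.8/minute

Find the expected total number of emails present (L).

ρ = λ/μ = 4.3/8.8 = 0.488636
P₀ = (1-ρ)/(1-ρ^(K+1)) = (1-0.488636)/(1-0.488636^9) = 0.5114/0.9984 = 0.5122
P_K = P₀×ρ^K = 0.5122 × 0.488636^8 = 0.5122 × 0.003250 = 0.001665
L = ρ[1 - (K+1)ρ^K + Kρ^(K+1)] / [(1-ρ)(1-ρ^(K+1))]
L = 0.488636 × (1 - 9×0.003250 + 8×0.001588) / ((1 - 0.488636) × (1 - 0.001588)) = 0.9412 emails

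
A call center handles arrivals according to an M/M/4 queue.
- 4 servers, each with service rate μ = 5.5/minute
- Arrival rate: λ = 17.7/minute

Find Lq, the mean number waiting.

Traffic intensity: ρ = λ/(cμ) = 17.7/(4×5.5) = 0.8045
Since ρ = 0.8045 < 1, system is stable.
Offered load a = λ/μ = cρ = 17.7/5.5 = 3.2182
P₀ = [ Σₙ₌₀^3 aⁿ/n! + a^4/(4!(1-ρ)) ]⁻¹
Σ = a^0/0! + a^1/1! + a^2/2! + a^3/3! = 1.0000 + 3.2182 + 5.1783 + 5.5550 = 14.9515
a^4/(4!(1-ρ)) = 107.2611/(24 × 0.195455) = 22.8657
P₀ = 1/(14.9515 + 22.8657) = 0.02644
Lq = P₀·a^4·ρ / (4!(1-ρ)²) = 0.026443 × 107.2611 × 0.80455 / (24 × 0.038202) = 2.4889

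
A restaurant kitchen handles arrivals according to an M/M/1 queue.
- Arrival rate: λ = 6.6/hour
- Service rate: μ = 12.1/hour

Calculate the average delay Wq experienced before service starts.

First, compute utilization: ρ = λ/μ = 6.6/12.1 = 0.5455
For M/M/1: Wq = λ/(μ(μ-λ))
Wq = 6.6/(12.1 × (12.1-6.6))
Wq = 6.6/(12.1 × 5.50)
Wq = 0.09917 hours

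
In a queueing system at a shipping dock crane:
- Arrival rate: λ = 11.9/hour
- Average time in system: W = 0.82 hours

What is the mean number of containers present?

Little's Law: L = λW
L = 11.9 × 0.82 = 9.7580 containers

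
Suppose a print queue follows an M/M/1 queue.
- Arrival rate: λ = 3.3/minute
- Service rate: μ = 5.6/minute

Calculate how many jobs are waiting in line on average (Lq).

ρ = λ/μ = 3.3/5.6 = 0.5893
For M/M/1: Lq = λ²/(μ(μ-λ))
Lq = 10.89/(5.6 × 2.30)
Lq = 0.8455 jobs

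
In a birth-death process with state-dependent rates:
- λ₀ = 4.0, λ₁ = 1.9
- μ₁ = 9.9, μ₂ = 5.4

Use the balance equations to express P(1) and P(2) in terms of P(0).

Balance equations:
State 0: λ₀P₀ = μ₁P₁ → P₁ = (λ₀/μ₁)P₀ = (4.0/9.9)P₀ = 0.4040P₀
State 1: P₂ = (λ₀λ₁)/(μ₁μ₂)P₀ = (4.0×1.9)/(9.9×5.4)P₀ = 0.1422P₀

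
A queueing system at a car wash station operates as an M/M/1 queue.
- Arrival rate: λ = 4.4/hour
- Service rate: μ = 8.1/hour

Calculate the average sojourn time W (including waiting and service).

First, compute utilization: ρ = λ/μ = 4.4/8.1 = 0.5432
For M/M/1: W = 1/(μ-λ)
W = 1/(8.1-4.4) = 1/3.70
W = 0.2703 hours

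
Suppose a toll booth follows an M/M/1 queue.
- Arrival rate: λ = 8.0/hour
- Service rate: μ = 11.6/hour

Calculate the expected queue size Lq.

ρ = λ/μ = 8.0/11.6 = 0.6897
For M/M/1: Lq = λ²/(μ(μ-λ))
Lq = 64.00/(11.6 × 3.60)
Lq = 1.5326 vehicles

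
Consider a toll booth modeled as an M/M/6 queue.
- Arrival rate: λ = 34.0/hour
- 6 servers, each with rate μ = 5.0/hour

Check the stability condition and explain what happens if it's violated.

Stability requires ρ = λ/(cμ) < 1
ρ = 34.0/(6 × 5.0) = 34.0/30.00 = 1.1333
Since 1.1333 ≥ 1, the system is UNSTABLE.
Need c > λ/μ = 34.0/5.0 = 6.80.
Minimum servers needed: c = 7.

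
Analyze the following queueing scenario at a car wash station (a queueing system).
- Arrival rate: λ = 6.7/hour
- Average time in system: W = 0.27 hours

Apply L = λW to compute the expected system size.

Little's Law: L = λW
L = 6.7 × 0.27 = 1.8090 cars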